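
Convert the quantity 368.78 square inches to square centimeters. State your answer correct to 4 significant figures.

2379 square centimeters

1 in² = 6.45160 cm².
Thus 368.78 × 6.45160 ≈ 2379 cm².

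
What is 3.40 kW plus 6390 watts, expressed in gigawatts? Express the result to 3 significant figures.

3.40 kW = 3.40000e-6 GW and 6390 W = 6.39000e-6 GW.
3.40000e-6 + 6.39000e-6 ≈ 9.79e-6 GW.

9.79e-6 GW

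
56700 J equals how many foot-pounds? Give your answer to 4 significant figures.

1 J = 0.737562 ft·lbf.
56700 × 0.737562 ≈ 41820 ft·lbf.

41820 ft·lbf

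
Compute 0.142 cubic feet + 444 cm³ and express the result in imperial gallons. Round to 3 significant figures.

0.142 ft³ = 0.884495 imp gal and 444 cm³ = 0.0976663 imp gal.
0.884495 + 0.0976663 ≈ 0.982 imp gal.

0.982 imperial gallons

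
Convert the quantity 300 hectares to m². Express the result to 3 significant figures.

3.00 × 10^6 square meters

1 ha = 10000.0 square meters.
300 × 10000.0 ≈ 3.00 × 10^6 m².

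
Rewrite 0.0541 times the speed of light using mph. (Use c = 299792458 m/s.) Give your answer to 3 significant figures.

3.63e+7 mph

1 c = 6.70617e+8 miles per hour.
0.0541 × 6.70617e+8 ≈ 3.63e+7 mph.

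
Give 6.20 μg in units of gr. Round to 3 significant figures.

1 μg = 1.54324 × 10^-5 gr.
Thus 6.20 × 1.54324 × 10^-5 ≈ 9.57 × 10^-5 gr.

9.57 × 10^-5 gr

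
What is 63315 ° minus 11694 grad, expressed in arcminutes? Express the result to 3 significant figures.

3.17e+6 arcmin

63315 ° = 3.79890e+6 arcmin and 11694 grad = 631476 arcmin.
3.79890e+6 − 631476 ≈ 3.17e+6 arcmin.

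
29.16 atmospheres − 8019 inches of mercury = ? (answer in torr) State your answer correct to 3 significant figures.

-182000 torr

29.16 atm = 22161.6 torr and 8019 inHg = 203683 torr.
22161.6 − 203683 ≈ -182000 torr.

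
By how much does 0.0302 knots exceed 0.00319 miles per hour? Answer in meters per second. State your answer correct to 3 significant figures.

0.0302 kn = 0.0155362 m/s and 0.00319 mph = 0.00142606 m/s.
0.0155362 − 0.00142606 ≈ 0.0141 m/s.

0.0141 meters per second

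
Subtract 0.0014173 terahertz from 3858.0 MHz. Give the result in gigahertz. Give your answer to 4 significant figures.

2.441 gigahertz

3858.0 MHz = 3.85800 GHz and 0.0014173 THz = 1.41730 GHz.
3.85800 − 1.41730 ≈ 2.441 GHz.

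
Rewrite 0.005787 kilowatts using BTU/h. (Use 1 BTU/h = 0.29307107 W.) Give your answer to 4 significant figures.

19.75 BTU/h

1 kW = 3412.14 BTU per hour.
0.005787 × 3412.14 ≈ 19.75 BTU/h.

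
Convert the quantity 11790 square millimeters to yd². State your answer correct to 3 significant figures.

0.0141 square yards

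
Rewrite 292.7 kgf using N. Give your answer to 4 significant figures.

1 kgf = 9.80665 N.
So 292.7 × 9.80665 ≈ 2870 N.

2870 newtons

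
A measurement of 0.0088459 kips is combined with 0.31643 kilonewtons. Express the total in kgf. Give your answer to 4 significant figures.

0.0088459 kip = 4.01243 kgf and 0.31643 kN = 32.2669 kgf.
4.01243 + 32.2669 ≈ 36.28 kgf.

36.28 kgf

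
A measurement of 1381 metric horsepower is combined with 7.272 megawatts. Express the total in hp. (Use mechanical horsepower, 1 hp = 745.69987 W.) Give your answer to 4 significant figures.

11110 horsepower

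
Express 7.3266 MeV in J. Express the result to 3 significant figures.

1.17 × 10^-12 J

1 megaelectronvolt = 1.60218 × 10^-13 J.
So 7.3266 × 1.60218 × 10^-13 ≈ 1.17 × 10^-12 J.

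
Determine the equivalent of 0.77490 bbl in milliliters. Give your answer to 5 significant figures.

1 oil barrel = 158987 milliliters.
Thus 0.77490 × 158987 ≈ 123200 mL.

123200 milliliters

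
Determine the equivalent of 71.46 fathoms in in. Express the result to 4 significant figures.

1 fathom = 72.0000 in.
71.46 × 72.0000 ≈ 5145 in.

5145 in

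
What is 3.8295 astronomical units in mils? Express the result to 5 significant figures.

2.2555 × 10^16 mil

1 au = 5.88968 × 10^15 mils.
3.8295 × 5.88968 × 10^15 ≈ 2.2555 × 10^16 mil.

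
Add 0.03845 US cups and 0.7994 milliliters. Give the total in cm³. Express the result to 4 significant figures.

0.03845 US cup = 9.09682 cm³ and 0.7994 mL = 0.799400 cm³.
9.09682 + 0.799400 ≈ 9.896 cm³.

9.896 cm³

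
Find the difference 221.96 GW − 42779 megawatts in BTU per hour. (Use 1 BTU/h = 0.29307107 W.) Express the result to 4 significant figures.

221.96 GW = 7.57359e+11 BTU/h and 42779 MW = 1.45968e+11 BTU/h.
7.57359e+11 − 1.45968e+11 ≈ 6.114e+11 BTU/h.

6.114e+11 BTU/h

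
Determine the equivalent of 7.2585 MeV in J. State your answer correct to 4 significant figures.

1.163 × 10^-12 J

1 megaelectronvolt = 1.60218 × 10^-13 joules.
Then 7.2585 × 1.60218 × 10^-13 ≈ 1.163 × 10^-12 J.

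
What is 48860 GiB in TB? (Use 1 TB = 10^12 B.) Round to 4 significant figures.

52.46 TB

1 GiB = 0.00107374 TB.
48860 × 0.00107374 ≈ 52.46 TB.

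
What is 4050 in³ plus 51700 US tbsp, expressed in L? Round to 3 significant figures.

831 liters

4050 in³ = 66.3676 L and 51700 US tbsp = 764.476 L.
66.3676 + 764.476 ≈ 831 L.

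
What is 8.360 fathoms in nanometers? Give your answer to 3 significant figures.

1.53 × 10^10 nm

1 fathom = 1.82880 × 10^9 nm.
Then 8.360 × 1.82880 × 10^9 ≈ 1.53 × 10^10 nm.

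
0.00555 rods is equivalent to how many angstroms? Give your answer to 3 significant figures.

1 rod = 5.02920e+10 angstroms.
0.00555 × 5.02920e+10 ≈ 2.79e+8 Å.

2.79e+8 angstroms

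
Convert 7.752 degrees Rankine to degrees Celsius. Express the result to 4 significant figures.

-268.8 °C

°R = (°C + 273.15) × 9/5.
Applying the formula gives -268.8 °C.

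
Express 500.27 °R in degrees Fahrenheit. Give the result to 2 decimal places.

°R = °F + 459.67.
Applying the formula gives 40.60 °F.

40.60 °F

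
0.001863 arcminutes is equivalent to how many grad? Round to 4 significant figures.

3.450 × 10^-5 gradians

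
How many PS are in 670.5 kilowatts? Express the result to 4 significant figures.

1 kilowatt = 1.35962 PS.
Thus 670.5 × 1.35962 ≈ 911.6 PS.

911.6 metric horsepower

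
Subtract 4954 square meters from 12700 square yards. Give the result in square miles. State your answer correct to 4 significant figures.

12700 yd² = 0.00409995 mi² and 4954 m² = 0.00191275 mi².
0.00409995 − 0.00191275 ≈ 0.002187 mi².

0.002187 square miles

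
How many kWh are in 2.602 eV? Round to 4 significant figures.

1.158 × 10^-25 kilowatt-hours

1 electronvolt = 4.45049 × 10^-26 kilowatt-hours.
Thus 2.602 × 4.45049 × 10^-26 ≈ 1.158 × 10^-25 kWh.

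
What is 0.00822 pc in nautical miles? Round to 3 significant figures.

1.37e+11 nmi

1 pc = 1.66613e+13 nautical miles.
So 0.00822 × 1.66613e+13 ≈ 1.37e+11 nmi.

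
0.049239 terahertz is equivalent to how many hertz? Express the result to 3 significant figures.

4.92e+10 hertz

1 THz = 1.00000e+12 hertz.
So 0.049239 × 1.00000e+12 ≈ 4.92e+10 Hz.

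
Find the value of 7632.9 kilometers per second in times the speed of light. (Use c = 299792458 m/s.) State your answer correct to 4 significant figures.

0.02546 c

1 kilometer per second = 3.33564 × 10^-6 c.
Thus 7632.9 × 3.33564 × 10^-6 ≈ 0.02546 c.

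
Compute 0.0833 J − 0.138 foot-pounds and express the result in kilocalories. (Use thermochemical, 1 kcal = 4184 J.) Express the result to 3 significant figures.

0.0833 J = 1.99092 × 10^-5 kcal and 0.138 ft·lbf = 4.47187 × 10^-5 kcal.
1.99092 × 10^-5 − 4.47187 × 10^-5 ≈ -2.48 × 10^-5 kcal.

-2.48 × 10^-5 kcal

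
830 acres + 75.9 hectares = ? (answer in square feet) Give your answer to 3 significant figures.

4.43e+7 ft²

830 acre = 3.61548e+7 ft² and 75.9 ha = 8.16981e+6 ft².
3.61548e+7 + 8.16981e+6 ≈ 4.43e+7 ft².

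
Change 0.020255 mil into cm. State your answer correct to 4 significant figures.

1 mil = 0.00254000 centimeters.
Then 0.020255 × 0.00254000 ≈ 5.145e-5 cm.

5.145e-5 centimeters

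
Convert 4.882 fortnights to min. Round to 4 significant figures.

98420 min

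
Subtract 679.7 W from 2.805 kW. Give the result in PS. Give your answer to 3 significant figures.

2.89 PS

2.805 kW = 3.81374 PS and 679.7 W = 0.924135 PS.
3.81374 − 0.924135 ≈ 2.89 PS.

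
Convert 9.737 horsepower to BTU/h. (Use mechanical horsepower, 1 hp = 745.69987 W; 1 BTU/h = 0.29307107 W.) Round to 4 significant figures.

24780 BTU/h

1 horsepower = 2544.43 BTU/h.
So 9.737 × 2544.43 ≈ 24780 BTU/h.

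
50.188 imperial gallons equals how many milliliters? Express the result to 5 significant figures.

228160 mL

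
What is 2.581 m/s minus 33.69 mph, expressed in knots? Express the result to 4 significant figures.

2.581 m/s = 5.01706 kn and 33.69 mph = 29.2758 kn.
5.01706 − 29.2758 ≈ -24.26 kn.

-24.26 kn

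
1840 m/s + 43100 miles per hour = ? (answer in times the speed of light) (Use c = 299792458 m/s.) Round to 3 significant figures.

1840 m/s = 6.13758e-6 c and 43100 mph = 6.42692e-5 c.
6.13758e-6 + 6.42692e-5 ≈ 7.04e-5 c.

7.04e-5 times the speed of light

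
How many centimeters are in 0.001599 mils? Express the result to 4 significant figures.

1 mil = 0.00254000 centimeters.
Then 0.001599 × 0.00254000 ≈ 4.061 × 10^-6 cm.

4.061 × 10^-6 cm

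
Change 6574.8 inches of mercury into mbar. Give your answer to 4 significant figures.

222600 millibar

1 inch of mercury = 33.8639 millibar.
So 6574.8 × 33.8639 ≈ 222600 mbar.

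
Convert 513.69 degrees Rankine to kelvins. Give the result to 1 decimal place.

°R = K × 9/5.
Applying the formula gives 285.4 K.

285.4 K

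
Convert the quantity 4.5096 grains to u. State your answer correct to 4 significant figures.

1 grain = 3.90228e+22 u.
Thus 4.5096 × 3.90228e+22 ≈ 1.760e+23 u.

1.760e+23 u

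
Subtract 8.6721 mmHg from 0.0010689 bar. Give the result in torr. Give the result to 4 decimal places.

-7.8704 torr

0.0010689 bar = 0.801741 torr and 8.6721 mmHg = 8.67210 torr.
0.801741 − 8.67210 ≈ -7.8704 torr.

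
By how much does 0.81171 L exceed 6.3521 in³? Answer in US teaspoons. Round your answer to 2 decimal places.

0.81171 L = 164.683 US tsp and 6.3521 in³ = 21.1187 US tsp.
164.683 − 21.1187 ≈ 143.56 US tsp.

143.56 US teaspoons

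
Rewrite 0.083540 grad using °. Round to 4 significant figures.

0.07519 °

1 gradian = 0.900000 °.
So 0.083540 × 0.900000 ≈ 0.07519 °.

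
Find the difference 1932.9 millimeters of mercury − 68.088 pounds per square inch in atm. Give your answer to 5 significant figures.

-2.0898 atm

1932.9 mmHg = 2.54329 atm and 68.088 psi = 4.63311 atm.
2.54329 − 4.63311 ≈ -2.0898 atm.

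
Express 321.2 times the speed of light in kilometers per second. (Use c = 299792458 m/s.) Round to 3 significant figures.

9.63e+7 km/s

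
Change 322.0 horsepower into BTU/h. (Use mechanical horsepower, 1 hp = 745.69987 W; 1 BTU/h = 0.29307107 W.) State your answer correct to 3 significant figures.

819000 BTU/h

1 horsepower = 2544.43 BTU per hour.
Then 322.0 × 2544.43 ≈ 819000 BTU/h.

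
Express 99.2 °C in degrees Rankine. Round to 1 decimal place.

670.2 °R

°R = (°C + 273.15) × 9/5.
Applying the formula gives 670.2 °R.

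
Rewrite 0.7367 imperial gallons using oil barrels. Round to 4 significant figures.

1 imperial gallon = 0.0285940 bbl.
Then 0.7367 × 0.0285940 ≈ 0.02107 bbl.

0.02107 oil barrels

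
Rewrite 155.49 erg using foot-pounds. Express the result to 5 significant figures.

1 erg = 7.37562 × 10^-8 ft·lbf.
155.49 × 7.37562 × 10^-8 ≈ 1.1468 × 10^-5 ft·lbf.

1.1468 × 10^-5 foot-pounds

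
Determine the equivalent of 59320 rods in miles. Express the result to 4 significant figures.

185.4 mi

1 rod = 0.00312500 miles.
59320 × 0.00312500 ≈ 185.4 mi.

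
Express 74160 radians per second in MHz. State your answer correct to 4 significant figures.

0.01180 megahertz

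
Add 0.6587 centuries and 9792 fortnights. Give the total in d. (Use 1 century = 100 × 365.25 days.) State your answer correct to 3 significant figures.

161000 days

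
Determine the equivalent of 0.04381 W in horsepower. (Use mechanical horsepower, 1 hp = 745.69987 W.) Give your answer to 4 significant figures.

1 watt = 0.00134102 horsepower.
Thus 0.04381 × 0.00134102 ≈ 5.875 × 10^-5 hp.

5.875 × 10^-5 horsepower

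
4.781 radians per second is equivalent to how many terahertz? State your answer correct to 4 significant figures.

1 rad/s = 1.59155e-13 THz.
So 4.781 × 1.59155e-13 ≈ 7.609e-13 THz.

7.609e-13 THz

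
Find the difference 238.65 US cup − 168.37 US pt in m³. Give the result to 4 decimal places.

238.65 US cup = 0.0564618 m³ and 168.37 US pt = 0.0796687 m³.
0.0564618 − 0.0796687 ≈ -0.0232 m³.

-0.0232 m³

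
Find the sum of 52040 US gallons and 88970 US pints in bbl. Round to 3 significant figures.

1500 bbl

52040 US gal = 1239.05 bbl and 88970 US pt = 264.792 bbl.
1239.05 + 264.792 ≈ 1500 bbl.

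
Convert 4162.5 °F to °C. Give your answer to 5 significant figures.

2294.7 °C

°C = (°F − 32) × 5/9.
Applying the formula gives 2294.7 °C.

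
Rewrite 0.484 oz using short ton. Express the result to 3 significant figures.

1.51e-5 short ton

1 ounce = 3.12500e-5 short ton.
Thus 0.484 × 3.12500e-5 ≈ 1.51e-5 short ton.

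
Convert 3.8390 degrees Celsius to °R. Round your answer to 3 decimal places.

498.580 °R

°R = (°C + 273.15) × 9/5.
Applying the formula gives 498.580 °R.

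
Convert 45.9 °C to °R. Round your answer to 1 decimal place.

°R = (°C + 273.15) × 9/5.
Applying the formula gives 574.3 °R.

574.3 degrees Rankine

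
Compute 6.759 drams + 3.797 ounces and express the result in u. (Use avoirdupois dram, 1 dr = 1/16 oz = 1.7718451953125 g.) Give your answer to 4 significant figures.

6.759 dr = 7.21206 × 10^24 u and 3.797 oz = 6.48242 × 10^25 u.
7.21206 × 10^24 + 6.48242 × 10^25 ≈ 7.204 × 10^25 u.

7.204 × 10^25 u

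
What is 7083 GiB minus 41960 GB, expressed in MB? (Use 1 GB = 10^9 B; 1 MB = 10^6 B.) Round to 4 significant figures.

-3.435 × 10^7 MB

7083 GiB = 7.60531 × 10^6 MB and 41960 GB = 4.19600 × 10^7 MB.
7.60531 × 10^6 − 4.19600 × 10^7 ≈ -3.435 × 10^7 MB.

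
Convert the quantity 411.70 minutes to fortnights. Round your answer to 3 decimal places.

1 minute = 4.96032e-5 fortnight.
So 411.70 × 4.96032e-5 ≈ 0.020 fortnight.

0.020 fortnight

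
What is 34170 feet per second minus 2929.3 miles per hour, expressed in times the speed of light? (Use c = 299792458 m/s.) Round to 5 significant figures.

3.0373e-5 times the speed of light

34170 ft/s = 3.47408e-5 c and 2929.3 mph = 4.36807e-6 c.
3.47408e-5 − 4.36807e-6 ≈ 3.0373e-5 c.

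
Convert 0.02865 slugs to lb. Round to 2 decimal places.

0.92 pounds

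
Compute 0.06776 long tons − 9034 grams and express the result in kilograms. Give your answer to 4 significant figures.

59.81 kilograms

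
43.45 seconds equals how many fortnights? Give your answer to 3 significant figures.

3.59 × 10^-5 fortnight

1 s = 8.26720 × 10^-7 fortnight.
Then 43.45 × 8.26720 × 10^-7 ≈ 3.59 × 10^-5 fortnight.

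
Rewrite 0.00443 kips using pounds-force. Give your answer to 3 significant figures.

1 kip = 1000.00 lbf.
Thus 0.00443 × 1000.00 ≈ 4.43 lbf.

4.43 pounds-force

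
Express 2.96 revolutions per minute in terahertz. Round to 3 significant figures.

4.93 × 10^-14 THz

1 rpm = 1.66667 × 10^-14 THz.
So 2.96 × 1.66667 × 10^-14 ≈ 4.93 × 10^-14 THz.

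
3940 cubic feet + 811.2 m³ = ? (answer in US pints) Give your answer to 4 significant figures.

1.950e+6 US pt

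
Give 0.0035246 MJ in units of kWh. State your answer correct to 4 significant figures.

1 MJ = 0.277778 kWh.
0.0035246 × 0.277778 ≈ 0.0009791 kWh.

0.0009791 kilowatt-hours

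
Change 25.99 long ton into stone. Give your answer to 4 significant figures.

1 long ton = 160.000 stone.
25.99 × 160.000 ≈ 4158 st.

4158 st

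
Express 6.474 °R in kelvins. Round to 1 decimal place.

3.6 K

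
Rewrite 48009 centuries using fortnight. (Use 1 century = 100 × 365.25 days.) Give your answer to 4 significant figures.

1.253e+8 fortnight

1 century = 2608.93 fortnights.
Thus 48009 × 2608.93 ≈ 1.253e+8 fortnight.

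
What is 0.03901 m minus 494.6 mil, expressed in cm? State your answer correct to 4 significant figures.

2.645 centimeters

0.03901 m = 3.90100 cm and 494.6 mil = 1.25628 cm.
3.90100 − 1.25628 ≈ 2.645 cm.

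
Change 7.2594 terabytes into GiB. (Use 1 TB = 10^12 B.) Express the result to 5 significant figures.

6760.8 GiB

1 terabyte = 931.323 GiB.
Then 7.2594 × 931.323 ≈ 6760.8 GiB.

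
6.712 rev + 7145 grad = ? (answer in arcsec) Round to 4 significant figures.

6.712 rev = 8.69875 × 10^6 arcsec and 7145 grad = 2.31498 × 10^7 arcsec.
8.69875 × 10^6 + 2.31498 × 10^7 ≈ 3.185 × 10^7 arcsec.

3.185 × 10^7 arcseconds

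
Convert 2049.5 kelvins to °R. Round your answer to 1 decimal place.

3689.1 degrees Rankine

°R = K × 9/5.
Applying the formula gives 3689.1 °R.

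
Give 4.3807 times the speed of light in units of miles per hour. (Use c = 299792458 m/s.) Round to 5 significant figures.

1 speed of light = 6.70617e+8 mph.
So 4.3807 × 6.70617e+8 ≈ 2.9378e+9 mph.

2.9378e+9 miles per hour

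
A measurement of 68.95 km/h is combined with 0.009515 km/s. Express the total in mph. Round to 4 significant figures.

64.13 miles per hour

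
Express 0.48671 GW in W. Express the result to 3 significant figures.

4.87 × 10^8 watts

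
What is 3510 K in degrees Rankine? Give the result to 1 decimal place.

6318.0 °R

°R = K × 9/5.
Applying the formula gives 6318.0 °R.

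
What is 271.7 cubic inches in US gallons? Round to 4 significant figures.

1.176 US gallons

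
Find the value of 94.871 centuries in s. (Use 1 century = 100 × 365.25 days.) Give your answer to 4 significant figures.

1 century = 3.15576 × 10^9 s.
So 94.871 × 3.15576 × 10^9 ≈ 2.994 × 10^11 s.

2.994 × 10^11 s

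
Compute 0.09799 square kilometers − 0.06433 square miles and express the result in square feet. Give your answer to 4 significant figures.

0.09799 km² = 1.05476e+6 ft² and 0.06433 mi² = 1.79342e+6 ft².
1.05476e+6 − 1.79342e+6 ≈ -738700 ft².

-738700 ft²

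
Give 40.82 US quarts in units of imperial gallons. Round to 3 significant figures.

1 US qt = 0.208169 imp gal.
Thus 40.82 × 0.208169 ≈ 8.50 imp gal.

8.50 imp gal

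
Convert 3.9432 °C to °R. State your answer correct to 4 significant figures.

°R = (°C + 273.15) × 9/5.
Applying the formula gives 498.8 °R.

498.8 degrees Rankine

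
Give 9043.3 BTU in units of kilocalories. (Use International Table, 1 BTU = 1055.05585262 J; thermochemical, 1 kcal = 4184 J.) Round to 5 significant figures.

2280.4 kilocalories

1 BTU = 0.252164 kcal.
Thus 9043.3 × 0.252164 ≈ 2280.4 kcal.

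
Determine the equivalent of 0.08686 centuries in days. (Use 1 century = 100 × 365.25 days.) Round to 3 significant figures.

3170 days

1 century = 36525.0 days.
Thus 0.08686 × 36525.0 ≈ 3170 d.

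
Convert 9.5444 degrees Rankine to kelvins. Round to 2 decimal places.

°R = K × 9/5.
Applying the formula gives 5.30 K.

5.30 K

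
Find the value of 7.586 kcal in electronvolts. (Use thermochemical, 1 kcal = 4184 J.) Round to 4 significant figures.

1 kilocalorie = 2.61145 × 10^22 eV.
So 7.586 × 2.61145 × 10^22 ≈ 1.981 × 10^23 eV.

1.981 × 10^23 eV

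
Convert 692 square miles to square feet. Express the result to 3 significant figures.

1.93 × 10^10 ft²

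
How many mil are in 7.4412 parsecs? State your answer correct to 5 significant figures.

1 pc = 1.21483e+21 mil.
Then 7.4412 × 1.21483e+21 ≈ 9.0398e+21 mil.

9.0398e+21 mils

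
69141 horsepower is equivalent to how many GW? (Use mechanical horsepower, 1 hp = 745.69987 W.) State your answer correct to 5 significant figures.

1 hp = 7.45700e-7 GW.
Then 69141 × 7.45700e-7 ≈ 0.051558 GW.

0.051558 GW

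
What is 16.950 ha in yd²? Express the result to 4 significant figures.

202700 yd²

1 ha = 11959.9 square yards.
16.950 × 11959.9 ≈ 202700 yd².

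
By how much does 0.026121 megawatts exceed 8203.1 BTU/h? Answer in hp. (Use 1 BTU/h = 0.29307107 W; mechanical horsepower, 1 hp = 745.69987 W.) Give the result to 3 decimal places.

31.805 hp

0.026121 MW = 35.0288 hp and 8203.1 BTU/h = 3.22394 hp.
35.0288 − 3.22394 ≈ 31.805 hp.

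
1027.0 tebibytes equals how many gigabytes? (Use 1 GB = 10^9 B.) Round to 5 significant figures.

1.1292e+6 gigabytes

1 tebibyte = 1099.51 GB.
Thus 1027.0 × 1099.51 ≈ 1.1292e+6 GB.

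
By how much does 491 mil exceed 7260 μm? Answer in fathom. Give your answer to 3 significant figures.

0.00285 fathom

491 mil = 0.00681944 fathom and 7260 μm = 0.00396982 fathom.
0.00681944 − 0.00396982 ≈ 0.00285 fathom.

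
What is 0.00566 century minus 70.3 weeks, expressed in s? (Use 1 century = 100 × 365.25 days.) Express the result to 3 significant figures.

0.00566 century = 1.78616e+7 s and 70.3 wk = 4.25174e+7 s.
1.78616e+7 − 4.25174e+7 ≈ -2.47e+7 s.

-2.47e+7 seconds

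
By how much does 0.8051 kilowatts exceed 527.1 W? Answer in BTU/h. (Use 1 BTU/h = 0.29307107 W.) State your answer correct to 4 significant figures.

948.6 BTU/h

0.8051 kW = 2747.12 BTU/h and 527.1 W = 1798.54 BTU/h.
2747.12 − 1798.54 ≈ 948.6 BTU/h.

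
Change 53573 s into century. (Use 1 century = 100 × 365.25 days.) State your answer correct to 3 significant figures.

1.70 × 10^-5 centuries

1 second = 3.16881 × 10^-10 century.
Then 53573 × 3.16881 × 10^-10 ≈ 1.70 × 10^-5 century.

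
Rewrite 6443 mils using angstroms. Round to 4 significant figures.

1.637e+9 Å

1 mil = 254000 Å.
Thus 6443 × 254000 ≈ 1.637e+9 Å.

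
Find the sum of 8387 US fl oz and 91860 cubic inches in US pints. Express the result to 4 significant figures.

3705 US pints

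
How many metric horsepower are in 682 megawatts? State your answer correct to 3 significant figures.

1 MW = 1359.62 PS.
Then 682 × 1359.62 ≈ 927000 PS.

927000 PS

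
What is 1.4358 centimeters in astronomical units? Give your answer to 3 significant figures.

9.60 × 10^-14 au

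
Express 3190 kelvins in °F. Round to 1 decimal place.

5282.3 degrees Fahrenheit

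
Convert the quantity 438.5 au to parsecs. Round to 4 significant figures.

0.002126 pc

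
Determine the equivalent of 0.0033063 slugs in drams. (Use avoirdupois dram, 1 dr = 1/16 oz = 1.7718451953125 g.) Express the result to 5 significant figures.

27.233 dr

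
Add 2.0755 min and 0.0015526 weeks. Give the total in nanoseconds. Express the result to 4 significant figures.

1.064e+12 ns

2.0755 min = 1.24530e+11 ns and 0.0015526 wk = 9.39012e+11 ns.
1.24530e+11 + 9.39012e+11 ≈ 1.064e+12 ns.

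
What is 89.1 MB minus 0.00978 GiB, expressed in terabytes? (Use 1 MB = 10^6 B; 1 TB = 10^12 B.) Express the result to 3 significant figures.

89.1 MB = 8.91000e-5 TB and 0.00978 GiB = 1.05012e-5 TB.
8.91000e-5 − 1.05012e-5 ≈ 7.86e-5 TB.

7.86e-5 TB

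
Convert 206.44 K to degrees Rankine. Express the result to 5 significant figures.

371.59 degrees Rankine

°R = K × 9/5.
Applying the formula gives 371.59 °R.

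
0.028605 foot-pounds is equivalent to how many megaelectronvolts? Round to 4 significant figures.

2.421 × 10^11 MeV

1 foot-pound = 8.46235 × 10^12 MeV.
So 0.028605 × 8.46235 × 10^12 ≈ 2.421 × 10^11 MeV.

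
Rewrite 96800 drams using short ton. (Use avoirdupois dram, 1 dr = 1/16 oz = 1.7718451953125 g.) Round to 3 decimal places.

1 dram = 1.953125e-6 short tons.
So 96800 × 1.953125e-6 ≈ 0.189 short ton.

0.189 short ton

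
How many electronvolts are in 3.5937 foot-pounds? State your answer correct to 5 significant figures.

3.0411e+19 electronvolts

1 ft·lbf = 8.46235e+18 eV.
3.5937 × 8.46235e+18 ≈ 3.0411e+19 eV.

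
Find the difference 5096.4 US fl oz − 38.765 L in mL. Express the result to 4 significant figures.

5096.4 US fl oz = 150719 mL and 38.765 L = 38765.0 mL.
150719 − 38765.0 ≈ 112000 mL.

112000 mL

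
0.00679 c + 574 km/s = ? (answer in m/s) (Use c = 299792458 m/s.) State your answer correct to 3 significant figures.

2.61 × 10^6 m/s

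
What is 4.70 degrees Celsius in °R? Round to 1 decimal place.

500.1 degrees Rankine

°R = (°C + 273.15) × 9/5.
Applying the formula gives 500.1 °R.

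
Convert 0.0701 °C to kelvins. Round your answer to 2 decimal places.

273.22 kelvins

K = °C + 273.15.
Applying the formula gives 273.22 K.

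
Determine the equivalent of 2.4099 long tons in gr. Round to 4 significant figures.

3.779e+7 gr

1 long ton = 1.56800e+7 grains.
Then 2.4099 × 1.56800e+7 ≈ 3.779e+7 gr.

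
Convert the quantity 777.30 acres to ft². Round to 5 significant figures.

3.3859 × 10^7 ft²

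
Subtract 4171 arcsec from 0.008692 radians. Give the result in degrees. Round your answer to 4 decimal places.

-0.6606 °

0.008692 rad = 0.498015 ° and 4171 arcsec = 1.15861 °.
0.498015 − 1.15861 ≈ -0.6606 °.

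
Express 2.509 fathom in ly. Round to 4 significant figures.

1 fathom = 1.93304 × 10^-16 ly.
So 2.509 × 1.93304 × 10^-16 ≈ 4.850 × 10^-16 ly.

4.850 × 10^-16 ly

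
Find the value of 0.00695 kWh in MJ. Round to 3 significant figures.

0.0250 megajoules

1 kilowatt-hour = 3.60000 MJ.
Thus 0.00695 × 3.60000 ≈ 0.0250 MJ.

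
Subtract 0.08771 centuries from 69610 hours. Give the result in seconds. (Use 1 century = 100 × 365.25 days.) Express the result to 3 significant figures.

-2.62 × 10^7 seconds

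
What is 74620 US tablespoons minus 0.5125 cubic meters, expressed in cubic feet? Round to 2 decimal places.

20.87 ft³

74620 US tbsp = 38.9658 ft³ and 0.5125 m³ = 18.0988 ft³.
38.9658 − 18.0988 ≈ 20.87 ft³.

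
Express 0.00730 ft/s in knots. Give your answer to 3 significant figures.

1 foot per second = 0.592484 knots.
So 0.00730 × 0.592484 ≈ 0.00433 kn.

0.00433 kn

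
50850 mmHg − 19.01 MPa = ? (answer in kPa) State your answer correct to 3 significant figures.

50850 mmHg = 6779.44 kPa and 19.01 MPa = 19010.0 kPa.
6779.44 − 19010.0 ≈ -12200 kPa.

-12200 kPa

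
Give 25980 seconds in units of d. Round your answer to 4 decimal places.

0.3007 d

1 second = 1.15741e-5 d.
So 25980 × 1.15741e-5 ≈ 0.3007 d.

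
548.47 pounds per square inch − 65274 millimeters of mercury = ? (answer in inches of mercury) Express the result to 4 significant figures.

-1453 inches of mercury

548.47 psi = 1116.70 inHg and 65274 mmHg = 2569.84 inHg.
1116.70 − 2569.84 ≈ -1453 inHg.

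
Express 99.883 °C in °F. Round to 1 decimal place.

211.8 °F

°C = (°F − 32) × 5/9.
Applying the formula gives 211.8 °F.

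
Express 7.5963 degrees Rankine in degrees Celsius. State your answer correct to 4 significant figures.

-268.9 degrees Celsius

°R = (°C + 273.15) × 9/5.
Applying the formula gives -268.9 °C.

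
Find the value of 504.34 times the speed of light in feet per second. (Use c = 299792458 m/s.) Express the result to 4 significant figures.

4.961 × 10^11 feet per second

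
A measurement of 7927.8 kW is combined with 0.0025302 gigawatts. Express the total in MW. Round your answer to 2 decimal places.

10.46 MW

7927.8 kW = 7.92780 MW and 0.0025302 GW = 2.53020 MW.
7.92780 + 2.53020 ≈ 10.46 MW.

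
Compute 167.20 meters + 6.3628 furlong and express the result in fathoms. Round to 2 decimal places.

791.33 fathom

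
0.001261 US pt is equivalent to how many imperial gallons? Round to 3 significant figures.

0.000131 imp gal

1 US pint = 0.104084 imp gal.
So 0.001261 × 0.104084 ≈ 0.000131 imp gal.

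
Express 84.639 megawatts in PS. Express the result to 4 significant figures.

115100 metric horsepower

1 MW = 1359.62 PS.
Then 84.639 × 1359.62 ≈ 115100 PS.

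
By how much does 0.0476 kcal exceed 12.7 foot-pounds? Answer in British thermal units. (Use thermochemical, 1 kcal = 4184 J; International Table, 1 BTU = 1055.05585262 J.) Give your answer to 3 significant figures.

0.172 BTU

0.0476 kcal = 0.188766 BTU and 12.7 ft·lbf = 0.0163204 BTU.
0.188766 − 0.0163204 ≈ 0.172 BTU.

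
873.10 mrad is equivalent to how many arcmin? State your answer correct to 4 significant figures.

3001 arcmin

1 milliradian = 3.43775 arcminutes.
So 873.10 × 3.43775 ≈ 3001 arcmin.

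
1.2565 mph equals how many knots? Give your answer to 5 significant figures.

1 mph = 0.868976 knots.
1.2565 × 0.868976 ≈ 1.0919 kn.

1.0919 kn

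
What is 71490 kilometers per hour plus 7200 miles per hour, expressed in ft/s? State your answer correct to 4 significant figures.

71490 km/h = 65152.0 ft/s and 7200 mph = 10560.0 ft/s.
65152.0 + 10560.0 ≈ 75710 ft/s.

75710 feet per second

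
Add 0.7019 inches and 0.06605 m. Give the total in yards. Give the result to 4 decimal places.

0.7019 in = 0.0194972 yd and 0.06605 m = 0.0722332 yd.
0.0194972 + 0.0722332 ≈ 0.0917 yd.

0.0917 yd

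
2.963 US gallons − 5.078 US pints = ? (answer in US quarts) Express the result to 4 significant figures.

2.963 US gal = 11.8520 US qt and 5.078 US pt = 2.53900 US qt.
11.8520 − 2.53900 ≈ 9.313 US qt.

9.313 US qt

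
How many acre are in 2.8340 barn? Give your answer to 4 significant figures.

7.003 × 10^-32 acre

1 barn = 2.47105 × 10^-32 acres.
Then 2.8340 × 2.47105 × 10^-32 ≈ 7.003 × 10^-32 acre.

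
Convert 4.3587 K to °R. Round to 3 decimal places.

7.846 °R

°R = K × 9/5.
Applying the formula gives 7.846 °R.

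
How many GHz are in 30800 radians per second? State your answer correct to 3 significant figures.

4.90 × 10^-6 gigahertz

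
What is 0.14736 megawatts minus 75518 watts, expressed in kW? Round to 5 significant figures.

71.842 kW

0.14736 MW = 147.360 kW and 75518 W = 75.5180 kW.
147.360 − 75.5180 ≈ 71.842 kW.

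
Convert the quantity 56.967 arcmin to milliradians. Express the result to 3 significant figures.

16.6 mrad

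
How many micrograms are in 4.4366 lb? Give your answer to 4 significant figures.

2.012 × 10^9 μg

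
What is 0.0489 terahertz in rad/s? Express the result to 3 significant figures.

1 THz = 6.28319 × 10^12 radians per second.
So 0.0489 × 6.28319 × 10^12 ≈ 3.07 × 10^11 rad/s.

3.07 × 10^11 rad/s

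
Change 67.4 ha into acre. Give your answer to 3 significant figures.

167 acres

1 ha = 2.47105 acres.
Then 67.4 × 2.47105 ≈ 167 acre.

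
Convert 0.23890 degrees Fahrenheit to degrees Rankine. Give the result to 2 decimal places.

°R = °F + 459.67.
Applying the formula gives 459.91 °R.

459.91 degrees Rankine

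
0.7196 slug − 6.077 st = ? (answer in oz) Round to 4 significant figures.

0.7196 slug = 370.439 oz and 6.077 st = 1361.25 oz.
370.439 − 1361.25 ≈ -990.8 oz.

-990.8 oz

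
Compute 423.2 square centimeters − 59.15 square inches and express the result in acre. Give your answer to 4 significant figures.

423.2 cm² = 1.04575 × 10^-5 acre and 59.15 in² = 9.42984 × 10^-6 acre.
1.04575 × 10^-5 − 9.42984 × 10^-6 ≈ 1.028 × 10^-6 acre.

1.028 × 10^-6 acres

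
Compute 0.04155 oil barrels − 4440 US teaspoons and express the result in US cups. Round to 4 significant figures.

-64.58 US cups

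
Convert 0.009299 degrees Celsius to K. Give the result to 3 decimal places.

273.159 K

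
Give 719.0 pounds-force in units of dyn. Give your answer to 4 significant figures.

1 lbf = 444822 dyn.
Then 719.0 × 444822 ≈ 3.198 × 10^8 dyn.

3.198 × 10^8 dynes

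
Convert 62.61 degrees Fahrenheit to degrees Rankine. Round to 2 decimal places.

°R = °F + 459.67.
Applying the formula gives 522.28 °R.

522.28 °R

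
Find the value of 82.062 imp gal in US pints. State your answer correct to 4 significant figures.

788.4 US pints

1 imperial gallon = 9.60760 US pt.
Thus 82.062 × 9.60760 ≈ 788.4 US pt.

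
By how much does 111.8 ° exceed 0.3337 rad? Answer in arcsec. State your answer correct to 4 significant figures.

333600 arcseconds

111.8 ° = 402480 arcsec and 0.3337 rad = 68830.6 arcsec.
402480 − 68830.6 ≈ 333600 arcsec.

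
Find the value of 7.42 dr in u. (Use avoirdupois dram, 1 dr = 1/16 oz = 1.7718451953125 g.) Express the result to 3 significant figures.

1 dr = 1.06703 × 10^24 atomic mass units.
So 7.42 × 1.06703 × 10^24 ≈ 7.92 × 10^24 u.

7.92 × 10^24 atomic mass units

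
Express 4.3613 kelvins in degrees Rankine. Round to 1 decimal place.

7.9 degrees Rankine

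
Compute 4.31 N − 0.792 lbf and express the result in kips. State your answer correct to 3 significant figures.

0.000177 kips

4.31 N = 0.000968927 kip and 0.792 lbf = 0.000792000 kip.
0.000968927 − 0.000792000 ≈ 0.000177 kip.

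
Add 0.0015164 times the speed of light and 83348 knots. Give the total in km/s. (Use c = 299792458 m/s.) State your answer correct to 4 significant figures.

0.0015164 c = 454.605 km/s and 83348 kn = 42.8779 km/s.
454.605 + 42.8779 ≈ 497.5 km/s.

497.5 kilometers per second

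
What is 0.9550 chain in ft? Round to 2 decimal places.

63.03 ft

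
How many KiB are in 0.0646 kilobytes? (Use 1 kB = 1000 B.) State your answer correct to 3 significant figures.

0.0631 KiB

1 kB = 0.9765625 kibibytes.
Then 0.0646 × 0.9765625 ≈ 0.0631 KiB.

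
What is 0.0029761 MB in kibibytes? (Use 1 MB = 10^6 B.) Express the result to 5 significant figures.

1 megabyte = 976.5625 KiB.
So 0.0029761 × 976.5625 ≈ 2.9063 KiB.

2.9063 kibibytes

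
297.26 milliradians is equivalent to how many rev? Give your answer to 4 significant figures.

1 milliradian = 0.000159155 revolutions.
297.26 × 0.000159155 ≈ 0.04731 rev.

0.04731 rev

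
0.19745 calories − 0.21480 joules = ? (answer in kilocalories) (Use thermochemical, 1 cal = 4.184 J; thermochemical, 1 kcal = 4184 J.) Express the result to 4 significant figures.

0.0001461 kilocalories

0.19745 cal = 0.000197450 kcal and 0.21480 J = 5.13384e-5 kcal.
0.000197450 − 5.13384e-5 ≈ 0.0001461 kcal.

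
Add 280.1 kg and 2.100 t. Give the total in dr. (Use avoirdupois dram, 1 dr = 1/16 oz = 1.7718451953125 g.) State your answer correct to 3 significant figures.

1.34 × 10^6 dr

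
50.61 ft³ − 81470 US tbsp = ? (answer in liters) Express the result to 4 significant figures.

228.4 L

50.61 ft³ = 1433.12 L and 81470 US tbsp = 1204.68 L.
1433.12 − 1204.68 ≈ 228.4 L.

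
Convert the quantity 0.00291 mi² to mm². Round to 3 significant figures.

1 mi² = 2.58999 × 10^12 square millimeters.
0.00291 × 2.58999 × 10^12 ≈ 7.54 × 10^9 mm².

7.54 × 10^9 square millimeters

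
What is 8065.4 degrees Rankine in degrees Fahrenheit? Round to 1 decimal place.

°R = °F + 459.67.
Applying the formula gives 7605.7 °F.

7605.7 °F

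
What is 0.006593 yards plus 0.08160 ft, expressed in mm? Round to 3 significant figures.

30.9 mm

0.006593 yd = 6.02864 mm and 0.08160 ft = 24.8717 mm.
6.02864 + 24.8717 ≈ 30.9 mm.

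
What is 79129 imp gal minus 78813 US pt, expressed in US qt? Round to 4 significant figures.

340700 US quarts

79129 imp gal = 380120 US qt and 78813 US pt = 39406.5 US qt.
380120 − 39406.5 ≈ 340700 US qt.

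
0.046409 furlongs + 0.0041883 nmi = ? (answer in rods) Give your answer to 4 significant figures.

0.046409 furlong = 1.85636 rod and 0.0041883 nmi = 1.54234 rod.
1.85636 + 1.54234 ≈ 3.399 rod.

3.399 rod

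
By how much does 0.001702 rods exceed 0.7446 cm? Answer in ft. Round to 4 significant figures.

0.003654 ft

0.001702 rod = 0.0280830 ft and 0.7446 cm = 0.0244291 ft.
0.0280830 − 0.0244291 ≈ 0.003654 ft.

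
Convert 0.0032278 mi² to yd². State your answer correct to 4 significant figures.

9998 yd²

1 mi² = 3.09760 × 10^6 yd².
Then 0.0032278 × 3.09760 × 10^6 ≈ 9998 yd².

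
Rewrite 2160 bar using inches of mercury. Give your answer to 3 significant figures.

1 bar = 29.5300 inHg.
Thus 2160 × 29.5300 ≈ 63800 inHg.

63800 inHg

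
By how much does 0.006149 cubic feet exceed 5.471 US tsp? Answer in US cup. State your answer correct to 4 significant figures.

0.6220 US cups

0.006149 ft³ = 0.735963 US cup and 5.471 US tsp = 0.113979 US cup.
0.735963 − 0.113979 ≈ 0.6220 US cup.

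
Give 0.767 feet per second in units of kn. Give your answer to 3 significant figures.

1 ft/s = 0.592484 kn.
Thus 0.767 × 0.592484 ≈ 0.454 kn.

0.454 kn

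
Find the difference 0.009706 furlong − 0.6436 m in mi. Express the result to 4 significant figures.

0.0008133 mi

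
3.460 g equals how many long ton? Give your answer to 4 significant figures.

3.405 × 10^-6 long tons

1 gram = 9.84207 × 10^-7 long tons.
3.460 × 9.84207 × 10^-7 ≈ 3.405 × 10^-6 long ton.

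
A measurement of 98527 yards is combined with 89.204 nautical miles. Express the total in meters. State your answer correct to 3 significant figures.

98527 yd = 90093.1 m and 89.204 nmi = 165206 m.
90093.1 + 165206 ≈ 255000 m.

255000 m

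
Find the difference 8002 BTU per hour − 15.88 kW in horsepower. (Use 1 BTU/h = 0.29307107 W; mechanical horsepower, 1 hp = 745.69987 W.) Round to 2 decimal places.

-18.15 horsepower

8002 BTU/h = 3.14490 hp and 15.88 kW = 21.2954 hp.
3.14490 − 21.2954 ≈ -18.15 hp.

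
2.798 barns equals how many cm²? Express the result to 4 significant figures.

1 barn = 1.00000e-24 cm².
So 2.798 × 1.00000e-24 ≈ 2.798e-24 cm².

2.798e-24 cm²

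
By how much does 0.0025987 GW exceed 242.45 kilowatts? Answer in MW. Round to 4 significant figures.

0.0025987 GW = 2.59870 MW and 242.45 kW = 0.242450 MW.
2.59870 − 0.242450 ≈ 2.356 MW.

2.356 megawatts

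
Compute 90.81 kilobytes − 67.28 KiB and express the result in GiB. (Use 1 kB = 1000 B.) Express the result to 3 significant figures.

2.04 × 10^-5 GiB

90.81 kB = 8.45734 × 10^-5 GiB and 67.28 KiB = 6.41632 × 10^-5 GiB.
8.45734 × 10^-5 − 6.41632 × 10^-5 ≈ 2.04 × 10^-5 GiB.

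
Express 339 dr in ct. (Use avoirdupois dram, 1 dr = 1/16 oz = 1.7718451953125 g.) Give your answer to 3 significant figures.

3000 carats

1 dr = 8.85923 ct.
So 339 × 8.85923 ≈ 3000 ct.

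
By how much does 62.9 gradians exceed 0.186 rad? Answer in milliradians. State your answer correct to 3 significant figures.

62.9 grad = 988.031 mrad and 0.186 rad = 186.000 mrad.
988.031 − 186.000 ≈ 802 mrad.

802 mrad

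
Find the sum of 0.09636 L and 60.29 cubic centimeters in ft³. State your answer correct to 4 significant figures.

0.005532 cubic feet

0.09636 L = 0.00340292 ft³ and 60.29 cm³ = 0.00212912 ft³.
0.00340292 + 0.00212912 ≈ 0.005532 ft³.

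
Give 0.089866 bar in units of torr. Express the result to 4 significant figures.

67.41 torr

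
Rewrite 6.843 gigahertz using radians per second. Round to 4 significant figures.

4.300e+10 radians per second

1 gigahertz = 6.28319e+9 rad/s.
So 6.843 × 6.28319e+9 ≈ 4.300e+10 rad/s.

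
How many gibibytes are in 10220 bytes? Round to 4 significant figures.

1 B = 9.31323 × 10^-10 gibibytes.
10220 × 9.31323 × 10^-10 ≈ 9.518 × 10^-6 GiB.

9.518 × 10^-6 GiB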